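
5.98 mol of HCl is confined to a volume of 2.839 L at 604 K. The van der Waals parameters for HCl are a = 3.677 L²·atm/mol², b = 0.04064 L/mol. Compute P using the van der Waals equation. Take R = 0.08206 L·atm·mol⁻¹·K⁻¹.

P ≈ 97.86 atm

P = nRT/(V − nb) − a n²/V²
nRT/(V − nb) = (5.98)(0.08206)(604)/(2.839 − 5.98×0.04064) = 296.39/2.5960 = 114.17 atm
a n²/V² = (3.677)(5.98)²/(2.839)² = 16.314 atm
P = 114.17 − 16.314 = 97.86 atm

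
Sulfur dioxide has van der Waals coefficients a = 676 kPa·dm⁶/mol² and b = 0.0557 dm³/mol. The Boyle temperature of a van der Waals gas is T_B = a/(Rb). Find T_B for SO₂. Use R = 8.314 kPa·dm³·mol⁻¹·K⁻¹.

For a van der Waals gas the second virial coefficient B₂ = b − a/(RT) vanishes at T_B = a/(Rb).
T_B = 676/(8.314×0.0557) = 676/0.46309 = 1460 K

T_B ≈ 1460 K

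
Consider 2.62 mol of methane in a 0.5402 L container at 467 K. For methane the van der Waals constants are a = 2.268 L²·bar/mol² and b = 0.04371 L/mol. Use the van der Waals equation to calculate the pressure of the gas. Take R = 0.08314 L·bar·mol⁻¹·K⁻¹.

P = nRT/(V − nb) − a n²/V²
nRT/(V − nb) = (2.62)(0.08314)(467)/(0.5402 − 2.62×0.04371) = 101.73/0.42568 = 238.98 bar
a n²/V² = (2.268)(2.62)²/(0.5402)² = 53.350 bar
P = 238.98 − 53.350 = 185.6 bar

P ≈ 185.6 bar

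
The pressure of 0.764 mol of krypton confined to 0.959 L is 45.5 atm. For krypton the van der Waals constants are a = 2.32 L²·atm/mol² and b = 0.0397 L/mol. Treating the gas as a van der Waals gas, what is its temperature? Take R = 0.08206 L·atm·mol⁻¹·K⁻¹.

T ≈ 695.8 K

T = (P + a n²/V²)(V − nb)/(nR)
P + a n²/V² = 45.5 + (2.32)(0.764)²/(0.959)² = 46.972 atm
V − nb = 0.959 − (0.764)(0.0397) = 0.92867 L
T = (46.972)(0.92867)/((0.764)(0.08206)) = 695.8 K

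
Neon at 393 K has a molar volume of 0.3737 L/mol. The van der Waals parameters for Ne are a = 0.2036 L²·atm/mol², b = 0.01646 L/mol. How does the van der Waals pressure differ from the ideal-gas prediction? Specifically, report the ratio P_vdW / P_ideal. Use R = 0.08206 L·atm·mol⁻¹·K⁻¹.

P_vdW / P_ideal ≈ 1.029

Ideal: P_ideal = RT/V_m = (0.08206)(393)/0.3737 = 86.2980 atm
vdW: P = RT/(V_m − b) − a/V_m² = 32.2496/0.357240 − 0.2036/0.139652 = 90.2743 − 1.45791 = 88.8164 atm
Ratio = 88.8164/86.2980 = 1.029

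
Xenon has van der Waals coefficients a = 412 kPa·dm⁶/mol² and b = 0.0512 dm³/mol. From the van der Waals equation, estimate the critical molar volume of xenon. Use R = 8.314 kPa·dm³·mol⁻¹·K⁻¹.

V_m,c ≈ 0.1536 dm³/mol

For a van der Waals gas, V_m,c = 3b.
V_m,c = 3×0.0512 = 0.1536 dm³/mol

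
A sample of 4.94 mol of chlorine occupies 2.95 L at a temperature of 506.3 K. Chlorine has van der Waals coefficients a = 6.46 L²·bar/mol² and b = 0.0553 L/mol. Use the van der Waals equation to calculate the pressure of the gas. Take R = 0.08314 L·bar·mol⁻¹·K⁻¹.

P = nRT/(V − nb) − a n²/V²
nRT/(V − nb) = (4.94)(0.08314)(506.3)/(2.95 − 4.94×0.0553) = 207.94/2.6768 = 77.682 bar
a n²/V² = (6.46)(4.94)²/(2.95)² = 18.115 bar
P = 77.682 − 18.115 = 59.57 bar

P ≈ 59.57 bar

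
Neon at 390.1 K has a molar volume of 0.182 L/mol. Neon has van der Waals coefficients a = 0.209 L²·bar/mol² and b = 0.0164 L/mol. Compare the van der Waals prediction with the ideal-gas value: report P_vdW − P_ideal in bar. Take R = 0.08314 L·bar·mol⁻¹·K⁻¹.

Ideal: P_ideal = RT/V_m = (0.08314)(390.1)/0.182 = 178.203 bar
vdW: P = RT/(V_m − b) − a/V_m² = 32.4329/0.165600 − 0.209/0.0331240 = 195.851 − 6.30962 = 189.541 bar
ΔP = 189.541 − 178.203 = 11.34 bar

ΔP ≈ 11.34 bar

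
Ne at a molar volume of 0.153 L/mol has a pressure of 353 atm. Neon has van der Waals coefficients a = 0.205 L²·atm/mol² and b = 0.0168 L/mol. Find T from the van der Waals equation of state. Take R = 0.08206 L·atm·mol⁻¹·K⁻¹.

T ≈ 600.4 K

T = (P + a/V_m²)(V_m − b)/R
P + a/V_m² = 353 + 0.205/(0.153)² = 361.76 atm
V_m − b = 0.153 − 0.0168 = 0.13620 L/mol
T = (361.76)(0.13620)/0.08206 = 600.4 K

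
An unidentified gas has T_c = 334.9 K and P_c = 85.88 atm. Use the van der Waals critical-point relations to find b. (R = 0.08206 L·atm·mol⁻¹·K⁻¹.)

From T_c = 8a/(27Rb) and P_c = a/(27b²): b = R T_c/(8 P_c).
b = (0.08206)(334.9)/(8×85.88) = 27.482/687.04 = 0.04000 L/mol

b ≈ 0.04000 L/mol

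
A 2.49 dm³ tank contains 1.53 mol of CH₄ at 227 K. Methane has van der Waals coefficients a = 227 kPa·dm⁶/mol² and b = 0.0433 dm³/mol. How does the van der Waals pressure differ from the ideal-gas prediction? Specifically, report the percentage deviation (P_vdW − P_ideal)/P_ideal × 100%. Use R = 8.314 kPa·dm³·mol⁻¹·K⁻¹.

Ideal: P_ideal = nRT/V = (1.53)(8.314)(227)/2.49 = 1159.65 kPa
vdW: P = nRT/(V − nb) − a n²/V² = 2887.54/2.42375 − 531.384/6.20010 = 1191.35 − 85.7057 = 1105.64 kPa
% deviation = (1105.64 − 1159.65)/1159.65 × 100% = -4.66%

-4.66 %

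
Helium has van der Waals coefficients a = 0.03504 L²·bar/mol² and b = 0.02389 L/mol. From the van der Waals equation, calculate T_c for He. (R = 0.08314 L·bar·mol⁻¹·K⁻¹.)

For a van der Waals gas, T_c = 8a/(27Rb).
T_c = 8×0.03504/(27×0.08314×0.02389) = 0.28032/0.053628 = 5.227 K

T_c ≈ 5.227 K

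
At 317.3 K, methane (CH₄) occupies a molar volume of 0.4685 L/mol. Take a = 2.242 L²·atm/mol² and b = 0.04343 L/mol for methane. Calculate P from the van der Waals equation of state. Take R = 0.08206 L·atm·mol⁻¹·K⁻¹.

P ≈ 51.04 atm

P = RT/(V_m − b) − a/V_m²
RT/(V_m − b) = (0.08206)(317.3)/(0.4685 − 0.04343) = 26.038/0.42507 = 61.256 atm
a/V_m² = 2.242/(0.4685)² = 10.214 atm
P = 61.256 − 10.214 = 51.04 atm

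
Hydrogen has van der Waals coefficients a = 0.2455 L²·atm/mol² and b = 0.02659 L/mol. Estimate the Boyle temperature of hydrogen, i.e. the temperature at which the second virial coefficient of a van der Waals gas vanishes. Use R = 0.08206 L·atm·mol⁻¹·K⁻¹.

For a van der Waals gas the second virial coefficient B₂ = b − a/(RT) vanishes at T_B = a/(Rb).
T_B = 0.2455/(0.08206×0.02659) = 0.2455/0.0021820 = 112.5 K

T_B ≈ 112.5 K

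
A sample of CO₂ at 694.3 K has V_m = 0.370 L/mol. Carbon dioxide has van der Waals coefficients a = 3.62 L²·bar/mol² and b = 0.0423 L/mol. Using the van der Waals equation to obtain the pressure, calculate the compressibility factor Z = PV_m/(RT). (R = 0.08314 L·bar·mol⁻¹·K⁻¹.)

P = RT/(V_m − b) − a/V_m² = (0.08314)(694.3)/(0.370 − 0.0423) − 3.62/(0.370)²
  = 57.724/0.32770 − 26.443 = 176.15 − 26.443 = 149.71 bar
Z = PV_m/(RT) = (149.71)(0.370)/((0.08314)(694.3)) = 55.393/57.724 = 0.9596

Z ≈ 0.9596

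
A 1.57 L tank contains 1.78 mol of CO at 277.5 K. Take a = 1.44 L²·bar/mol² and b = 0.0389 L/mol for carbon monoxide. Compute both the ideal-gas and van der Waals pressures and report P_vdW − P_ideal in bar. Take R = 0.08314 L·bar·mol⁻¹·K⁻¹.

ΔP ≈ -0.644 bar

Ideal: P_ideal = nRT/V = (1.78)(0.08314)(277.5)/1.57 = 26.1573 bar
vdW: P = nRT/(V − nb) − a n²/V² = 41.0670/1.50076 − 4.56250/2.46490 = 27.3641 − 1.85099 = 25.5131 bar
ΔP = 25.5131 − 26.1573 = -0.644 bar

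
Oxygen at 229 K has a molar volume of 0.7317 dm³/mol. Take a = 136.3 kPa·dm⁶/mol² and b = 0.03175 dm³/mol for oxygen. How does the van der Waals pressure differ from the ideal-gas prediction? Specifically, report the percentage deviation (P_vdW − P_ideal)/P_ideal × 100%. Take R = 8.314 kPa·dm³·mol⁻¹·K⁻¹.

-5.25 %

Ideal: P_ideal = RT/V_m = (8.314)(229)/0.7317 = 2602.03 kPa
vdW: P = RT/(V_m − b) − a/V_m² = 1903.91/0.699950 − 136.3/0.535385 = 2720.07 − 254.583 = 2465.49 kPa
% deviation = (2465.49 − 2602.03)/2602.03 × 100% = -5.25%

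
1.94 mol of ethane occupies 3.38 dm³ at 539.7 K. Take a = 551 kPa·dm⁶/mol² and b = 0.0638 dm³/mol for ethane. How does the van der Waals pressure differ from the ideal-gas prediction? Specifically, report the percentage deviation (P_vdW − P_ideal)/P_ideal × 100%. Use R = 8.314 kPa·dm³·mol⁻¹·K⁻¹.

-3.25 %

Ideal: P_ideal = nRT/V = (1.94)(8.314)(539.7)/3.38 = 2575.42 kPa
vdW: P = nRT/(V − nb) − a n²/V² = 8704.91/3.25623 − 2073.74/11.4244 = 2673.31 − 181.519 = 2491.79 kPa
% deviation = (2491.79 − 2575.42)/2575.42 × 100% = -3.25%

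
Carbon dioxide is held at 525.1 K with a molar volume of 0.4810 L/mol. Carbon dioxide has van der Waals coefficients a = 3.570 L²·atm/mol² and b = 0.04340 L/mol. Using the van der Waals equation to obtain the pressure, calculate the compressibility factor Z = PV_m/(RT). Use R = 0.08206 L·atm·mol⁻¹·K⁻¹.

Z ≈ 0.9269

P = RT/(V_m − b) − a/V_m² = (0.08206)(525.1)/(0.4810 − 0.04340) − 3.570/(0.4810)²
  = 43.090/0.43760 − 15.430 = 98.469 − 15.430 = 83.039 atm
Z = PV_m/(RT) = (83.039)(0.4810)/((0.08206)(525.1)) = 39.942/43.090 = 0.9269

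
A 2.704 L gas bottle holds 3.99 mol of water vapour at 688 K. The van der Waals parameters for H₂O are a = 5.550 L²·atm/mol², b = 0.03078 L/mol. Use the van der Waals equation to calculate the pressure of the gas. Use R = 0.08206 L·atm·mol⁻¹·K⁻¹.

P ≈ 75.19 atm

P = nRT/(V − nb) − a n²/V²
nRT/(V − nb) = (3.99)(0.08206)(688)/(2.704 − 3.99×0.03078) = 225.26/2.5812 = 87.269 atm
a n²/V² = (5.550)(3.99)²/(2.704)² = 12.084 atm
P = 87.269 − 12.084 = 75.19 atm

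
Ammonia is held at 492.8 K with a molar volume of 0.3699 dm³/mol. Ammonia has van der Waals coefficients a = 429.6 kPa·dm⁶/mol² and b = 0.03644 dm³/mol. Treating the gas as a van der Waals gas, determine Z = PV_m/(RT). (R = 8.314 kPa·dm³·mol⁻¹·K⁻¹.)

Z ≈ 0.8258

P = RT/(V_m − b) − a/V_m² = (8.314)(492.8)/(0.3699 − 0.03644) − 429.6/(0.3699)²
  = 4097.1/0.33346 − 3139.8 = 12287 − 3139.8 = 9147 kPa
Z = PV_m/(RT) = (9147)(0.3699)/((8.314)(492.8)) = 3383.5/4097.1 = 0.8258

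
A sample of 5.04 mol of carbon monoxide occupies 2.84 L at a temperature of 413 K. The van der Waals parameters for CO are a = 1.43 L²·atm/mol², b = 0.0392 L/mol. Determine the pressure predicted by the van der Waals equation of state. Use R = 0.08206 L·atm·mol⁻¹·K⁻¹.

P ≈ 60.14 atm

P = nRT/(V − nb) − a n²/V²
nRT/(V − nb) = (5.04)(0.08206)(413)/(2.84 − 5.04×0.0392) = 170.81/2.6424 = 64.642 atm
a n²/V² = (1.43)(5.04)²/(2.84)² = 4.5036 atm
P = 64.642 − 4.5036 = 60.14 atm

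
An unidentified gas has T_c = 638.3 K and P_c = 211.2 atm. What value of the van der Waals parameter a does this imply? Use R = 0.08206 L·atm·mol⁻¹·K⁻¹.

a ≈ 5.480 L²·atm/mol²

From T_c = 8a/(27Rb) and P_c = a/(27b²): a = 27 R² T_c²/(64 P_c).
a = 27×(0.08206)²×(638.3)²/(64×211.2) = 74076/13517 = 5.480 L²·atm/mol²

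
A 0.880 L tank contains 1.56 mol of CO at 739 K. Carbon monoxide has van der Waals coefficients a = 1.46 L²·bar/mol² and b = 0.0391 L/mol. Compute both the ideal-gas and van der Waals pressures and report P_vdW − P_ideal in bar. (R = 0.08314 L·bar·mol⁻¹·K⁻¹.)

ΔP ≈ 3.52 bar

Ideal: P_ideal = nRT/V = (1.56)(0.08314)(739)/0.880 = 108.917 bar
vdW: P = nRT/(V − nb) − a n²/V² = 95.8471/0.819004 − 3.55306/0.774400 = 117.029 − 4.58815 = 112.441 bar
ΔP = 112.441 − 108.917 = 3.52 bar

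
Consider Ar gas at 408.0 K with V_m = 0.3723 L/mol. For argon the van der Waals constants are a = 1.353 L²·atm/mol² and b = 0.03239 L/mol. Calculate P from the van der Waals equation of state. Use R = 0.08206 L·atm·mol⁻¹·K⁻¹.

P ≈ 88.74 atm

P = RT/(V_m − b) − a/V_m²
RT/(V_m − b) = (0.08206)(408.0)/(0.3723 − 0.03239) = 33.480/0.33991 = 98.497 atm
a/V_m² = 1.353/(0.3723)² = 9.7614 atm
P = 98.497 − 9.7614 = 88.74 atm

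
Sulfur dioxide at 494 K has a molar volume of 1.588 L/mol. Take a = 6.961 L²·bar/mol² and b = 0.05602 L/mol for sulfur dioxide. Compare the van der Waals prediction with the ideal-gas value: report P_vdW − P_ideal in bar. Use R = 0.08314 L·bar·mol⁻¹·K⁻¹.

Ideal: P_ideal = RT/V_m = (0.08314)(494)/1.588 = 25.8635 bar
vdW: P = RT/(V_m − b) − a/V_m² = 41.0712/1.53198 − 6.961/2.52174 = 26.8092 − 2.76040 = 24.0488 bar
ΔP = 24.0488 − 25.8635 = -1.815 bar

ΔP ≈ -1.815 bar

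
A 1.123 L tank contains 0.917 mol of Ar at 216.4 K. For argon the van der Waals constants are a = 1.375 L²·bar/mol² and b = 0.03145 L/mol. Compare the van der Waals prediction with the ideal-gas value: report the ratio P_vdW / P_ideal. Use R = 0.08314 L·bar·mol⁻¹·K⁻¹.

P_vdW / P_ideal ≈ 0.9640

Ideal: P_ideal = nRT/V = (0.917)(0.08314)(216.4)/1.123 = 14.6912 bar
vdW: P = nRT/(V − nb) − a n²/V² = 16.4982/1.09416 − 1.15622/1.26113 = 15.0784 − 0.916813 = 14.1616 bar
Ratio = 14.1616/14.6912 = 0.9640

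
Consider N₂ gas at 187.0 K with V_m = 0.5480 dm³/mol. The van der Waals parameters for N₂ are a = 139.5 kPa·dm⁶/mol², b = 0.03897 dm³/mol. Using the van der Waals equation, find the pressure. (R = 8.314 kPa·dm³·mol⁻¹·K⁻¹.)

P = RT/(V_m − b) − a/V_m²
RT/(V_m − b) = (8.314)(187.0)/(0.5480 − 0.03897) = 1554.7/0.50903 = 3054.2 kPa
a/V_m² = 139.5/(0.5480)² = 464.53 kPa
P = 3054.2 − 464.53 = 2590 kPa

P ≈ 2590 kPa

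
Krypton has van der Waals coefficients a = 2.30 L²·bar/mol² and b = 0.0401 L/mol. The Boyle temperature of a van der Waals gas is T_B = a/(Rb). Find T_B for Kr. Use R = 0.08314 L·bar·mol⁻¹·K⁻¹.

For a van der Waals gas the second virial coefficient B₂ = b − a/(RT) vanishes at T_B = a/(Rb).
T_B = 2.30/(0.08314×0.0401) = 2.30/0.0033339 = 689.9 K

T_B ≈ 689.9 K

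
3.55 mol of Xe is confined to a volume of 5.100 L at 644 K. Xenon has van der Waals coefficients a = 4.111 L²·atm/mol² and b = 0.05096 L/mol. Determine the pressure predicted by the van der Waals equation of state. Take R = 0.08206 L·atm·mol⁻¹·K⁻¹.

P = nRT/(V − nb) − a n²/V²
nRT/(V − nb) = (3.55)(0.08206)(644)/(5.100 − 3.55×0.05096) = 187.61/4.9191 = 38.139 atm
a n²/V² = (4.111)(3.55)²/(5.100)² = 1.9919 atm
P = 38.139 − 1.9919 = 36.15 atm

P ≈ 36.15 atm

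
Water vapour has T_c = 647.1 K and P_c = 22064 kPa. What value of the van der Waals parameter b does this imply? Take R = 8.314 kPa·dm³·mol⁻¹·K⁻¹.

From T_c = 8a/(27Rb) and P_c = a/(27b²): b = R T_c/(8 P_c).
b = (8.314)(647.1)/(8×22064) = 5380.0/176512 = 0.03048 dm³/mol

b ≈ 0.03048 dm³/mol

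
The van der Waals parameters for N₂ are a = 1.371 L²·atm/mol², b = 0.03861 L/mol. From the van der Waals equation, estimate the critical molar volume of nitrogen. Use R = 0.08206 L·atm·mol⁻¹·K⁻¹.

V_m,c ≈ 0.1158 L/mol

For a van der Waals gas, V_m,c = 3b.
V_m,c = 3×0.03861 = 0.1158 L/mol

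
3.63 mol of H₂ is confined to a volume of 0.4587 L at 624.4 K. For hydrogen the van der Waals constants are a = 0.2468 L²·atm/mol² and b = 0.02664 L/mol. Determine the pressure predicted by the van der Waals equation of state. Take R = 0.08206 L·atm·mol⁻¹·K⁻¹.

P = nRT/(V − nb) − a n²/V²
nRT/(V − nb) = (3.63)(0.08206)(624.4)/(0.4587 − 3.63×0.02664) = 185.99/0.36200 = 513.78 atm
a n²/V² = (0.2468)(3.63)²/(0.4587)² = 15.456 atm
P = 513.78 − 15.456 = 498.3 atm

P ≈ 498.3 atm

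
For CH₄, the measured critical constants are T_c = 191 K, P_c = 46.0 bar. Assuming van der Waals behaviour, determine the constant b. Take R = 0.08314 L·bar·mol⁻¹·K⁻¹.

From T_c = 8a/(27Rb) and P_c = a/(27b²): b = R T_c/(8 P_c).
b = (0.08314)(191)/(8×46.0) = 15.880/368.00 = 0.04315 L/mol

b ≈ 0.04315 L/mol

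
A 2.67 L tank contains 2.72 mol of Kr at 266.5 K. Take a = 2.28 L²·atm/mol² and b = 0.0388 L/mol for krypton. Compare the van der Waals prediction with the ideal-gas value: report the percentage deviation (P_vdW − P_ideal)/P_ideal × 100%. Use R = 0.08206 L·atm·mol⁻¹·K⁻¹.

Ideal: P_ideal = nRT/V = (2.72)(0.08206)(266.5)/2.67 = 22.2785 atm
vdW: P = nRT/(V − nb) − a n²/V² = 59.4837/2.56446 − 16.8684/7.12890 = 23.1954 − 2.36620 = 20.8292 atm
% deviation = (20.8292 − 22.2785)/22.2785 × 100% = -6.51%

-6.51 %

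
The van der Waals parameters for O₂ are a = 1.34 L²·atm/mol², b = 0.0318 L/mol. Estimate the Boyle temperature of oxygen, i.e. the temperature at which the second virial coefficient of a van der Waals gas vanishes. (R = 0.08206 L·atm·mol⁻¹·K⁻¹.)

For a van der Waals gas the second virial coefficient B₂ = b − a/(RT) vanishes at T_B = a/(Rb).
T_B = 1.34/(0.08206×0.0318) = 1.34/0.0026095 = 513.5 K

T_B ≈ 513.5 K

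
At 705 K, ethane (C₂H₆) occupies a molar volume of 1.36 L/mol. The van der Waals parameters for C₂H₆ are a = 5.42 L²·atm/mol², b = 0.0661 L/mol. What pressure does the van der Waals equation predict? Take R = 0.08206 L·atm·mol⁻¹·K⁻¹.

P = RT/(V_m − b) − a/V_m²
RT/(V_m − b) = (0.08206)(705)/(1.36 − 0.0661) = 57.852/1.2939 = 44.711 atm
a/V_m² = 5.42/(1.36)² = 2.9304 atm
P = 44.711 − 2.9304 = 41.78 atm

P ≈ 41.78 atm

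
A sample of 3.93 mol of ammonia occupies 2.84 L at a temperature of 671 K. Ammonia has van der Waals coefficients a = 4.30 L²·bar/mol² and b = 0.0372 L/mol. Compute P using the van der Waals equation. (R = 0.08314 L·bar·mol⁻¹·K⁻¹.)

P ≈ 73.15 bar

P = nRT/(V − nb) − a n²/V²
nRT/(V − nb) = (3.93)(0.08314)(671)/(2.84 − 3.93×0.0372) = 219.24/2.6938 = 81.387 bar
a n²/V² = (4.30)(3.93)²/(2.84)² = 8.2341 bar
P = 81.387 − 8.2341 = 73.15 bar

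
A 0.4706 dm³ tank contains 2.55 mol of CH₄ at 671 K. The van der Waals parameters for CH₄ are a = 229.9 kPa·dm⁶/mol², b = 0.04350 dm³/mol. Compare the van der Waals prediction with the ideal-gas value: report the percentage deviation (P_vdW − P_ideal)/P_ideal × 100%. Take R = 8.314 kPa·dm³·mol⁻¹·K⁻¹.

8.51 %

Ideal: P_ideal = nRT/V = (2.55)(8.314)(671)/0.4706 = 30228.8 kPa
vdW: P = nRT/(V − nb) − a n²/V² = 14225.7/0.359675 − 1494.92/0.221464 = 39551.5 − 6750.17 = 32801.3 kPa
% deviation = (32801.3 − 30228.8)/30228.8 × 100% = 8.51%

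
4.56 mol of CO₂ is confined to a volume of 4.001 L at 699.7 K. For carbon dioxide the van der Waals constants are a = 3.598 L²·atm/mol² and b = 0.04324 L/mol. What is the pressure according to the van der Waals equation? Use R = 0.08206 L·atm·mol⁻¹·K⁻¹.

P ≈ 64.16 atm

P = nRT/(V − nb) − a n²/V²
nRT/(V − nb) = (4.56)(0.08206)(699.7)/(4.001 − 4.56×0.04324) = 261.82/3.8038 = 68.831 atm
a n²/V² = (3.598)(4.56)²/(4.001)² = 4.6736 atm
P = 68.831 − 4.6736 = 64.16 atm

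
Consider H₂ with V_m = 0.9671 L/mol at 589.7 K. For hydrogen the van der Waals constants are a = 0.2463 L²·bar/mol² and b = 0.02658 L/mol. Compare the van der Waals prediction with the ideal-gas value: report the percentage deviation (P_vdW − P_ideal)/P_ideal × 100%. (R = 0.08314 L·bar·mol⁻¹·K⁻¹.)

2.31 %

Ideal: P_ideal = RT/V_m = (0.08314)(589.7)/0.9671 = 50.6955 bar
vdW: P = RT/(V_m − b) − a/V_m² = 49.0277/0.940520 − 0.2463/0.935282 = 52.1283 − 0.263343 = 51.8650 bar
% deviation = (51.8650 − 50.6955)/50.6955 × 100% = 2.31%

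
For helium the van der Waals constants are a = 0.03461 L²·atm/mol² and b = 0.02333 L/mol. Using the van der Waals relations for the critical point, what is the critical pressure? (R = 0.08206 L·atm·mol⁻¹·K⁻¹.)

For a van der Waals gas, P_c = a/(27b²).
P_c = 0.03461/(27×(0.02333)²) = 0.03461/0.014696 = 2.355 atm

P_c ≈ 2.355 atm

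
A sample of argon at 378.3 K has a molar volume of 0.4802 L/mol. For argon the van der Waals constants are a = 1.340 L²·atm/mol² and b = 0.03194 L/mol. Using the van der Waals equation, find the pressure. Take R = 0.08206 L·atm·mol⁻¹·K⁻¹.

P = RT/(V_m − b) − a/V_m²
RT/(V_m − b) = (0.08206)(378.3)/(0.4802 − 0.03194) = 31.043/0.44826 = 69.252 atm
a/V_m² = 1.340/(0.4802)² = 5.8111 atm
P = 69.252 − 5.8111 = 63.44 atm

P ≈ 63.44 atm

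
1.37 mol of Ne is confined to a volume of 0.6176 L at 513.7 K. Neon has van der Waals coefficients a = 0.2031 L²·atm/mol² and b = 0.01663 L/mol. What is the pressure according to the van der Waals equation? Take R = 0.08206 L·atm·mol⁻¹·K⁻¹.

P ≈ 96.09 atm

P = nRT/(V − nb) − a n²/V²
nRT/(V − nb) = (1.37)(0.08206)(513.7)/(0.6176 − 1.37×0.01663) = 57.751/0.59482 = 97.090 atm
a n²/V² = (0.2031)(1.37)²/(0.6176)² = 0.99939 atm
P = 97.090 − 0.99939 = 96.09 atm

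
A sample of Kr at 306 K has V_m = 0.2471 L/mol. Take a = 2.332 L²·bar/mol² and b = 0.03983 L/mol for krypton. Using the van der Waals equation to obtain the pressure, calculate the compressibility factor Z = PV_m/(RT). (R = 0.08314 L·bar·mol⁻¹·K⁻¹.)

P = RT/(V_m − b) − a/V_m² = (0.08314)(306)/(0.2471 − 0.03983) − 2.332/(0.2471)²
  = 25.441/0.20727 − 38.193 = 122.74 − 38.193 = 84.55 bar
Z = PV_m/(RT) = (84.55)(0.2471)/((0.08314)(306)) = 20.892/25.441 = 0.8212

Z ≈ 0.8212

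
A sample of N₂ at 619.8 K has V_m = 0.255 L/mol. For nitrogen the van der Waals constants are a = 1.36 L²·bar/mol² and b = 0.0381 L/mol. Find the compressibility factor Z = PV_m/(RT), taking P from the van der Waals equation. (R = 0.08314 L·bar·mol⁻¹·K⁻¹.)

P = RT/(V_m − b) − a/V_m² = (0.08314)(619.8)/(0.255 − 0.0381) − 1.36/(0.255)²
  = 51.530/0.21690 − 20.915 = 237.57 − 20.915 = 216.66 bar
Z = PV_m/(RT) = (216.66)(0.255)/((0.08314)(619.8)) = 55.248/51.530 = 1.072

Z ≈ 1.072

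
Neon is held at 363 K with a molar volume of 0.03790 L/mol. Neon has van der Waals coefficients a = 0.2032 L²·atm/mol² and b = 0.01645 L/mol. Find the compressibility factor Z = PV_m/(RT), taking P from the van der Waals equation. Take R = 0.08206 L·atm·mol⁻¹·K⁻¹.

Z ≈ 1.587

P = RT/(V_m − b) − a/V_m² = (0.08206)(363)/(0.03790 − 0.01645) − 0.2032/(0.03790)²
  = 29.788/0.021450 − 141.46 = 1388.7 − 141.46 = 1247.2 atm
Z = PV_m/(RT) = (1247.2)(0.03790)/((0.08206)(363)) = 47.269/29.788 = 1.587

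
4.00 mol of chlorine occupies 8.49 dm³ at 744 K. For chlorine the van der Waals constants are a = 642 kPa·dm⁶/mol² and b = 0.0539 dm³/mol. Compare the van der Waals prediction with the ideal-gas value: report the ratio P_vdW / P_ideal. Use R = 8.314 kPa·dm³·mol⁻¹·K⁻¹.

P_vdW / P_ideal ≈ 0.9772

Ideal: P_ideal = nRT/V = (4.00)(8.314)(744)/8.49 = 2914.31 kPa
vdW: P = nRT/(V − nb) − a n²/V² = 24742.5/8.27440 − 10272.0/72.0801 = 2990.25 − 142.508 = 2847.74 kPa
Ratio = 2847.74/2914.31 = 0.9772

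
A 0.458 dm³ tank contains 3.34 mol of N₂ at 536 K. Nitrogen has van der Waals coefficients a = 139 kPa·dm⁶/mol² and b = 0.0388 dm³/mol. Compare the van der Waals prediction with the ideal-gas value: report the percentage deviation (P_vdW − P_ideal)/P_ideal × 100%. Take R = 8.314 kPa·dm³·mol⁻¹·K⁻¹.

16.71 %

Ideal: P_ideal = nRT/V = (3.34)(8.314)(536)/0.458 = 32497.9 kPa
vdW: P = nRT/(V − nb) − a n²/V² = 14884.1/0.328408 − 1550.63/0.209764 = 45322.0 − 7392.26 = 37929.7 kPa
% deviation = (37929.7 − 32497.9)/32497.9 × 100% = 16.71%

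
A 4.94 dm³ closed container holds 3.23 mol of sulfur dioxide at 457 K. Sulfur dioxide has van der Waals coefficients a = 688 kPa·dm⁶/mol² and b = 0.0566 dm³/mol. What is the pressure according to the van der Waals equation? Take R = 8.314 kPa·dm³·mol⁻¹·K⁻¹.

P = nRT/(V − nb) − a n²/V²
nRT/(V − nb) = (3.23)(8.314)(457)/(4.94 − 3.23×0.0566) = 12272/4.7572 = 2579.7 kPa
a n²/V² = (688)(3.23)²/(4.94)² = 294.13 kPa
P = 2579.7 − 294.13 = 2286 kPa

P ≈ 2286 kPa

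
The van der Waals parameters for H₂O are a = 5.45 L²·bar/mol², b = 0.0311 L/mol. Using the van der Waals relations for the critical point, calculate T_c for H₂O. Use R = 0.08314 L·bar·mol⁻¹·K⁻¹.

For a van der Waals gas, T_c = 8a/(27Rb).
T_c = 8×5.45/(27×0.08314×0.0311) = 43.600/0.069813 = 624.5 K

T_c ≈ 624.5 K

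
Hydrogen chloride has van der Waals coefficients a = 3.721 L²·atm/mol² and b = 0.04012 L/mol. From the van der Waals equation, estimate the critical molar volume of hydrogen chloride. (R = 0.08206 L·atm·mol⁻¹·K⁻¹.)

V_m,c ≈ 0.1204 L/mol

For a van der Waals gas, V_m,c = 3b.
V_m,c = 3×0.04012 = 0.1204 L/mol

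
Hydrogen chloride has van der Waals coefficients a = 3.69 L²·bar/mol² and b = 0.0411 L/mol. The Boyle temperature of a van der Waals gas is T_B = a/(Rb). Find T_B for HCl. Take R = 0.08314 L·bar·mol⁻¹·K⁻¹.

T_B ≈ 1080 K

For a van der Waals gas the second virial coefficient B₂ = b − a/(RT) vanishes at T_B = a/(Rb).
T_B = 3.69/(0.08314×0.0411) = 3.69/0.0034171 = 1080 K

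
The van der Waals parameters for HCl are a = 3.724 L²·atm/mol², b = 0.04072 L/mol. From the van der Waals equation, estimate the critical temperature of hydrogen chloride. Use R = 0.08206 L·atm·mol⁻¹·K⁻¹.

T_c ≈ 330.2 K

For a van der Waals gas, T_c = 8a/(27Rb).
T_c = 8×3.724/(27×0.08206×0.04072) = 29.792/0.090220 = 330.2 K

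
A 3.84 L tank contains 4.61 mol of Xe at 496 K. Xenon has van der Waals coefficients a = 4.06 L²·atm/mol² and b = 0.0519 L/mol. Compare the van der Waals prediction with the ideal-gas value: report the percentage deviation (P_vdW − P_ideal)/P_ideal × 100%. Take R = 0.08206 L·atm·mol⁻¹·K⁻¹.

Ideal: P_ideal = nRT/V = (4.61)(0.08206)(496)/3.84 = 48.8633 atm
vdW: P = nRT/(V − nb) − a n²/V² = 187.635/3.60074 − 86.2835/14.7456 = 52.1101 − 5.85147 = 46.2586 atm
% deviation = (46.2586 − 48.8633)/48.8633 × 100% = -5.33%

-5.33 %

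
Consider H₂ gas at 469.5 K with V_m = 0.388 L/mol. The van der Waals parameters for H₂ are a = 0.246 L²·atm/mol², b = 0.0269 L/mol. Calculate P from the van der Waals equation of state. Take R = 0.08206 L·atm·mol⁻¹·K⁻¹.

P ≈ 105.1 atm

P = RT/(V_m − b) − a/V_m²
RT/(V_m − b) = (0.08206)(469.5)/(0.388 − 0.0269) = 38.527/0.36110 = 106.69 atm
a/V_m² = 0.246/(0.388)² = 1.6341 atm
P = 106.69 − 1.6341 = 105.1 atm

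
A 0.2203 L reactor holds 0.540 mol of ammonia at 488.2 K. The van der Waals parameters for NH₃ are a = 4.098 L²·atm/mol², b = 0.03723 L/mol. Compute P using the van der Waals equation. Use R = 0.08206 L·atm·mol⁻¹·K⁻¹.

P = nRT/(V − nb) − a n²/V²
nRT/(V − nb) = (0.540)(0.08206)(488.2)/(0.2203 − 0.540×0.03723) = 21.633/0.20020 = 108.06 atm
a n²/V² = (4.098)(0.540)²/(0.2203)² = 24.622 atm
P = 108.06 − 24.622 = 83.44 atm

P ≈ 83.44 atm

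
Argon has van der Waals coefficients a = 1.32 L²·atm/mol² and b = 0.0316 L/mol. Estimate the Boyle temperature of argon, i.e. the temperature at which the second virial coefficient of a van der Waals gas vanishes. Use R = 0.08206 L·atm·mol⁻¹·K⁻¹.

T_B ≈ 509.0 K

For a van der Waals gas the second virial coefficient B₂ = b − a/(RT) vanishes at T_B = a/(Rb).
T_B = 1.32/(0.08206×0.0316) = 1.32/0.0025931 = 509.0 K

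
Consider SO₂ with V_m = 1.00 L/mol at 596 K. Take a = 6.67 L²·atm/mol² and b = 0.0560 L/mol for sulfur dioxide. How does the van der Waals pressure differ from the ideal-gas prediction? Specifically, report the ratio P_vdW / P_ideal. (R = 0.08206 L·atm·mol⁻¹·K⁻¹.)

P_vdW / P_ideal ≈ 0.9229

Ideal: P_ideal = RT/V_m = (0.08206)(596)/1.00 = 48.9078 atm
vdW: P = RT/(V_m − b) − a/V_m² = 48.9078/0.944000 − 6.67/1.00000 = 51.8091 − 6.67000 = 45.1391 atm
Ratio = 45.1391/48.9078 = 0.9229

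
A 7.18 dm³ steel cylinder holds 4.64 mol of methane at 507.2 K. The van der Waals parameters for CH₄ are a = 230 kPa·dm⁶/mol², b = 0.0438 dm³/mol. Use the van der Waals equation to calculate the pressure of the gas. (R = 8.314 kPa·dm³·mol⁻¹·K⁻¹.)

P ≈ 2708 kPa

P = nRT/(V − nb) − a n²/V²
nRT/(V − nb) = (4.64)(8.314)(507.2)/(7.18 − 4.64×0.0438) = 19566/6.9768 = 2804.4 kPa
a n²/V² = (230)(4.64)²/(7.18)² = 96.054 kPa
P = 2804.4 − 96.054 = 2708 kPa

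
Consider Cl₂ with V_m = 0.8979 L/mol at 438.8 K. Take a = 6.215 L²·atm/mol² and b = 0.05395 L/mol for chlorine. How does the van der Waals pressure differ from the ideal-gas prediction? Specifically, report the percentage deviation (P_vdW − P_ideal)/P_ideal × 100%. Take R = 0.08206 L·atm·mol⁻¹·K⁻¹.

Ideal: P_ideal = RT/V_m = (0.08206)(438.8)/0.8979 = 40.1024 atm
vdW: P = RT/(V_m − b) − a/V_m² = 36.0079/0.843950 − 6.215/0.806224 = 42.6659 − 7.70878 = 34.9571 atm
% deviation = (34.9571 − 40.1024)/40.1024 × 100% = -12.83%

-12.83 %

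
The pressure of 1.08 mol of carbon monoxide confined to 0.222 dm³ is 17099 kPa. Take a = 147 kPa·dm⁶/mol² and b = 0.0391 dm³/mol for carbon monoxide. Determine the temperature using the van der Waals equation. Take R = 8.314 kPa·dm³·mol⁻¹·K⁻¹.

T = (P + a n²/V²)(V − nb)/(nR)
P + a n²/V² = 17099 + (147)(1.08)²/(0.222)² = 20578 kPa
V − nb = 0.222 − (1.08)(0.0391) = 0.17977 dm³
T = (20578)(0.17977)/((1.08)(8.314)) = 412.0 K

T ≈ 412.0 K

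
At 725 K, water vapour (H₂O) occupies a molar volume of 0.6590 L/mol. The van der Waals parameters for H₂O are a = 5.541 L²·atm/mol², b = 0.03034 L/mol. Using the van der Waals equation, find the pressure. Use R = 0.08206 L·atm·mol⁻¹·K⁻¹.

P ≈ 81.88 atm

P = RT/(V_m − b) − a/V_m²
RT/(V_m − b) = (0.08206)(725)/(0.6590 − 0.03034) = 59.494/0.62866 = 94.636 atm
a/V_m² = 5.541/(0.6590)² = 12.759 atm
P = 94.636 − 12.759 = 81.88 atm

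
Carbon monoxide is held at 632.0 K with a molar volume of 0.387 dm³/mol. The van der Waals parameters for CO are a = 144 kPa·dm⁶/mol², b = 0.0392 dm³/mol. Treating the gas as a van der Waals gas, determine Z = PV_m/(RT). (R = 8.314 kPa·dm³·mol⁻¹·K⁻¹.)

P = RT/(V_m − b) − a/V_m² = (8.314)(632.0)/(0.387 − 0.0392) − 144/(0.387)²
  = 5254.4/0.34780 − 961.48 = 15108 − 961.48 = 14147 kPa
Z = PV_m/(RT) = (14147)(0.387)/((8.314)(632.0)) = 5474.9/5254.4 = 1.042

Z ≈ 1.042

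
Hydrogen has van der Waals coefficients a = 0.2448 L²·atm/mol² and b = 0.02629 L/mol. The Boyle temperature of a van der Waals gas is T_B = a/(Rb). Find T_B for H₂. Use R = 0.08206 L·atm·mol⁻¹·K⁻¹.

T_B ≈ 113.5 K

For a van der Waals gas the second virial coefficient B₂ = b − a/(RT) vanishes at T_B = a/(Rb).
T_B = 0.2448/(0.08206×0.02629) = 0.2448/0.0021574 = 113.5 K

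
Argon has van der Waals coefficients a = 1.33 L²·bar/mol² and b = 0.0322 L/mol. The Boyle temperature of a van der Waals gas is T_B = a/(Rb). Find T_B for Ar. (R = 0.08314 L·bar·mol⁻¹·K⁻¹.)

For a van der Waals gas the second virial coefficient B₂ = b − a/(RT) vanishes at T_B = a/(Rb).
T_B = 1.33/(0.08314×0.0322) = 1.33/0.0026771 = 496.8 K

T_B ≈ 496.8 K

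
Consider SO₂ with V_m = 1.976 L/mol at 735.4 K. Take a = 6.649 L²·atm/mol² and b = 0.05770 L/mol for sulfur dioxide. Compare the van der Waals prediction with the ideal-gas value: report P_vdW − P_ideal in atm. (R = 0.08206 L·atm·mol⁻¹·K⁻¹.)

ΔP ≈ -0.784 atm

Ideal: P_ideal = RT/V_m = (0.08206)(735.4)/1.976 = 30.5399 atm
vdW: P = RT/(V_m − b) − a/V_m² = 60.3469/1.91830 − 6.649/3.90458 = 31.4585 − 1.70287 = 29.7556 atm
ΔP = 29.7556 − 30.5399 = -0.784 atm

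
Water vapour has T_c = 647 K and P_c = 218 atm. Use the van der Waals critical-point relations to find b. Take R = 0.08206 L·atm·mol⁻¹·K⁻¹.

From T_c = 8a/(27Rb) and P_c = a/(27b²): b = R T_c/(8 P_c).
b = (0.08206)(647)/(8×218) = 53.093/1744.0 = 0.03044 L/mol

b ≈ 0.03044 L/mol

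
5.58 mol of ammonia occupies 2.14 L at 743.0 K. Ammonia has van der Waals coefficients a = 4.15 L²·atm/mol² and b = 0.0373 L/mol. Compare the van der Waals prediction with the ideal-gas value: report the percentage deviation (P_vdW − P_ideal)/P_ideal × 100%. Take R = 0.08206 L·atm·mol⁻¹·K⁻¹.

Ideal: P_ideal = nRT/V = (5.58)(0.08206)(743.0)/2.14 = 158.979 atm
vdW: P = nRT/(V − nb) − a n²/V² = 340.216/1.93187 − 129.216/4.57960 = 176.107 − 28.2156 = 147.891 atm
% deviation = (147.891 − 158.979)/158.979 × 100% = -6.97%

-6.97 %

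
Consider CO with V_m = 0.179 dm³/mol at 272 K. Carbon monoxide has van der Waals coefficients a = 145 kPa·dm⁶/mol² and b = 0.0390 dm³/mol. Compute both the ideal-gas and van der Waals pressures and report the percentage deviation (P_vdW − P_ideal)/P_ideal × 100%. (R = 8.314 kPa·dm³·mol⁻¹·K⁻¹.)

Ideal: P_ideal = RT/V_m = (8.314)(272)/0.179 = 12633.6 kPa
vdW: P = RT/(V_m − b) − a/V_m² = 2261.41/0.140000 − 145/0.0320410 = 16152.9 − 4525.45 = 11627.5 kPa
% deviation = (11627.5 − 12633.6)/12633.6 × 100% = -7.96%

-7.96 %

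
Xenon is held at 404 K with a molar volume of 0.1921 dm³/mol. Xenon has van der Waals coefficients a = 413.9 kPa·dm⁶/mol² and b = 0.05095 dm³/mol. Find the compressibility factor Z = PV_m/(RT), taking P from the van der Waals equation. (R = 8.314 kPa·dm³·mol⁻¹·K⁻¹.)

Z ≈ 0.7195

P = RT/(V_m − b) − a/V_m² = (8.314)(404)/(0.1921 − 0.05095) − 413.9/(0.1921)²
  = 3358.9/0.14115 − 11216 = 23797 − 11216 = 12581 kPa
Z = PV_m/(RT) = (12581)(0.1921)/((8.314)(404)) = 2416.8/3358.9 = 0.7195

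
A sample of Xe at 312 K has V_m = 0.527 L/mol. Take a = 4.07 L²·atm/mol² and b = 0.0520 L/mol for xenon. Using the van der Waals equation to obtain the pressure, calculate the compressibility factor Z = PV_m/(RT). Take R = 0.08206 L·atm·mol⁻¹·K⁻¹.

Z ≈ 0.8078

P = RT/(V_m − b) − a/V_m² = (0.08206)(312)/(0.527 − 0.0520) − 4.07/(0.527)²
  = 25.603/0.47500 − 14.655 = 53.901 − 14.655 = 39.246 atm
Z = PV_m/(RT) = (39.246)(0.527)/((0.08206)(312)) = 20.683/25.603 = 0.8078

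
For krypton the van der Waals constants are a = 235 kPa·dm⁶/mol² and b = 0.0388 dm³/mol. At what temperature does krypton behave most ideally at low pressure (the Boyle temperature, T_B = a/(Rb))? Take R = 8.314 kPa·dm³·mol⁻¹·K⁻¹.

For a van der Waals gas the second virial coefficient B₂ = b − a/(RT) vanishes at T_B = a/(Rb).
T_B = 235/(8.314×0.0388) = 235/0.32258 = 728.5 K

T_B ≈ 728.5 K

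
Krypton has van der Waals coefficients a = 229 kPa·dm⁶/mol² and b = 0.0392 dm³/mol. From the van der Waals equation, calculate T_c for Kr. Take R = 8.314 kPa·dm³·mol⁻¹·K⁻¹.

T_c ≈ 208.2 K

For a van der Waals gas, T_c = 8a/(27Rb).
T_c = 8×229/(27×8.314×0.0392) = 1832.0/8.7995 = 208.2 K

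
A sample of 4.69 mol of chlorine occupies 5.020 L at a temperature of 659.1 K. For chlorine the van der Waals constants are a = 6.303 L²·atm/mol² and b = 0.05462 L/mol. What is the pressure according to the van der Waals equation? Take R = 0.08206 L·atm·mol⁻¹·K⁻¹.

P ≈ 47.75 atm

P = nRT/(V − nb) − a n²/V²
nRT/(V − nb) = (4.69)(0.08206)(659.1)/(5.020 − 4.69×0.05462) = 253.66/4.7638 = 53.247 atm
a n²/V² = (6.303)(4.69)²/(5.020)² = 5.5016 atm
P = 53.247 − 5.5016 = 47.75 atm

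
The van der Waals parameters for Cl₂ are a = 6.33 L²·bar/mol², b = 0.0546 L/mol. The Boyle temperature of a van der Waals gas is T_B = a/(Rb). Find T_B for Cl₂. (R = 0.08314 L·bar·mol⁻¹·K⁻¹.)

For a van der Waals gas the second virial coefficient B₂ = b − a/(RT) vanishes at T_B = a/(Rb).
T_B = 6.33/(0.08314×0.0546) = 6.33/0.0045394 = 1394 K

T_B ≈ 1394 K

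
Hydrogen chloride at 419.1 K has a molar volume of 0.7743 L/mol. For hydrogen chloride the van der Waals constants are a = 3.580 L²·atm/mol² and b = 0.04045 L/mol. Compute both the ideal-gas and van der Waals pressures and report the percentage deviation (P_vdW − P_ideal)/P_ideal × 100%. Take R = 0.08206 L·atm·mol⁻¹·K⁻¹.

-7.93 %

Ideal: P_ideal = RT/V_m = (0.08206)(419.1)/0.7743 = 44.4160 atm
vdW: P = RT/(V_m − b) − a/V_m² = 34.3913/0.733850 − 3.580/0.599540 = 46.8642 − 5.97124 = 40.8930 atm
% deviation = (40.8930 − 44.4160)/44.4160 × 100% = -7.93%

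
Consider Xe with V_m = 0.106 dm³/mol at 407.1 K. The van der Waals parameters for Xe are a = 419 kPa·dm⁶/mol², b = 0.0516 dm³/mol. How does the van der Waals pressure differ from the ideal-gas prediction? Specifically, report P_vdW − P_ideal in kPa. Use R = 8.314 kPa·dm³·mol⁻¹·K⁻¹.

Ideal: P_ideal = RT/V_m = (8.314)(407.1)/0.106 = 31930.5 kPa
vdW: P = RT/(V_m − b) − a/V_m² = 3384.63/0.0544000 − 419/0.0112360 = 62217.5 − 37290.9 = 24926.6 kPa
ΔP = 24926.6 − 31930.5 = -7004 kPa

ΔP ≈ -7004 kPa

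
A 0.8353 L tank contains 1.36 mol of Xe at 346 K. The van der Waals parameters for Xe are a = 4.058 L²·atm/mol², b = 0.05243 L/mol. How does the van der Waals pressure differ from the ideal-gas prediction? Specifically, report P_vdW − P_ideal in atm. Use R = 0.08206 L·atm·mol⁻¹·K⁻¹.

ΔP ≈ -6.443 atm

Ideal: P_ideal = nRT/V = (1.36)(0.08206)(346)/0.8353 = 46.2279 atm
vdW: P = nRT/(V − nb) − a n²/V² = 38.6142/0.763995 − 7.50568/0.697726 = 50.5425 − 10.7573 = 39.7852 atm
ΔP = 39.7852 − 46.2279 = -6.443 atm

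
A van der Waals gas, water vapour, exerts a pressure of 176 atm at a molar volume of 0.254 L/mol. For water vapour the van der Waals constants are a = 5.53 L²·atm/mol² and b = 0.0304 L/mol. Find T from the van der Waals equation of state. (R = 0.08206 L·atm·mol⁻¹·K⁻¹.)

T = (P + a/V_m²)(V_m − b)/R
P + a/V_m² = 176 + 5.53/(0.254)² = 261.72 atm
V_m − b = 0.254 − 0.0304 = 0.22360 L/mol
T = (261.72)(0.22360)/0.08206 = 713.1 K

T ≈ 713.1 K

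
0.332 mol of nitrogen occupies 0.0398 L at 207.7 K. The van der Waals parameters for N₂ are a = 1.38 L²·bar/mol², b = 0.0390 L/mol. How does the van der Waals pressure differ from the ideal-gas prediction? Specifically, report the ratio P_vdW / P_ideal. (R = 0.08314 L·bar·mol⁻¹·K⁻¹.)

P_vdW / P_ideal ≈ 0.8156

Ideal: P_ideal = nRT/V = (0.332)(0.08314)(207.7)/0.0398 = 144.046 bar
vdW: P = nRT/(V − nb) − a n²/V² = 5.73304/0.0268520 − 0.152109/0.00158404 = 213.505 − 96.0260 = 117.479 bar
Ratio = 117.479/144.046 = 0.8156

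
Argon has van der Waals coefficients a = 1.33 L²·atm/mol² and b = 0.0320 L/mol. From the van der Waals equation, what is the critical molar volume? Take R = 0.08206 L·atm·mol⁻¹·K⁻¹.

V_m,c ≈ 0.09600 L/mol

For a van der Waals gas, V_m,c = 3b.
V_m,c = 3×0.0320 = 0.09600 L/mol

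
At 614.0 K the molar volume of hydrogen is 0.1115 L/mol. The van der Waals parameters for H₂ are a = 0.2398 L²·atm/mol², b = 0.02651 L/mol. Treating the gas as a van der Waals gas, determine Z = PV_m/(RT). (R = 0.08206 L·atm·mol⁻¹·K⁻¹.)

P = RT/(V_m − b) − a/V_m² = (0.08206)(614.0)/(0.1115 − 0.02651) − 0.2398/(0.1115)²
  = 50.385/0.084990 − 19.289 = 592.83 − 19.289 = 573.54 atm
Z = PV_m/(RT) = (573.54)(0.1115)/((0.08206)(614.0)) = 63.950/50.385 = 1.269

Z ≈ 1.269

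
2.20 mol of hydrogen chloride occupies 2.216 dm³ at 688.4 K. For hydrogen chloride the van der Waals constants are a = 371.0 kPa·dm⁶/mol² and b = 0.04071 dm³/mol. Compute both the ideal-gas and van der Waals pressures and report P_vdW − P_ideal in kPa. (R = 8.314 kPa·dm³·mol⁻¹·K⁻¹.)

Ideal: P_ideal = nRT/V = (2.20)(8.314)(688.4)/2.216 = 5682.03 kPa
vdW: P = nRT/(V − nb) − a n²/V² = 12591.4/2.12644 − 1795.64/4.91066 = 5921.35 − 365.662 = 5555.69 kPa
ΔP = 5555.69 − 5682.03 = -126.3 kPa

ΔP ≈ -126.3 kPa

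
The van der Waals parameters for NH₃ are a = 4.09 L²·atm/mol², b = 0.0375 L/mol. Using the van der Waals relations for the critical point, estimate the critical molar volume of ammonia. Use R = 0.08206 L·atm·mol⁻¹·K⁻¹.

V_m,c ≈ 0.1125 L/mol

For a van der Waals gas, V_m,c = 3b.
V_m,c = 3×0.0375 = 0.1125 L/mol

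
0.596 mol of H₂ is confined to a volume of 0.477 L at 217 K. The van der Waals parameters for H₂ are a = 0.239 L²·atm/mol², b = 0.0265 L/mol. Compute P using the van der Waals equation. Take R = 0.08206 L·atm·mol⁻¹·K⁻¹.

P = nRT/(V − nb) − a n²/V²
nRT/(V − nb) = (0.596)(0.08206)(217)/(0.477 − 0.596×0.0265) = 10.613/0.46121 = 23.011 atm
a n²/V² = (0.239)(0.596)²/(0.477)² = 0.37312 atm
P = 23.011 − 0.37312 = 22.64 atm

P ≈ 22.64 atm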